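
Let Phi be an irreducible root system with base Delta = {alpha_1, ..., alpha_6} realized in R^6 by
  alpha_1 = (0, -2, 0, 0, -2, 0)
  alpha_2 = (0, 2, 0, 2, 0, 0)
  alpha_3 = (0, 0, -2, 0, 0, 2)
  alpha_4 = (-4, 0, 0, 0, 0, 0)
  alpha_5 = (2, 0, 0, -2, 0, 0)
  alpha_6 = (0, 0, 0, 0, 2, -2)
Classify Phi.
Compute the Cartan integers a_ij = 2(alpha_i, alpha_j)/(alpha_j, alpha_j); the resulting 6x6 Cartan matrix is
[[2, -1, 0, 0, 0, -1], [-1, 2, 0, 0, -1, 0], [0, 0, 2, 0, 0, -1], [0, 0, 0, 2, -2, 0], [0, -1, 0, -1, 2, 0], [-1, 0, -1, 0, 0, 2]].
The roots have two lengths (squared-length ratio 2:1); the short ones are alpha_{1,2,3,5,6}. The associated Dynkin diagram is a chain of 6 nodes with a double edge at one end; the terminal node there is the unique long simple root (C_6), so the type is C_6 (the algebra sp(12)).

C_6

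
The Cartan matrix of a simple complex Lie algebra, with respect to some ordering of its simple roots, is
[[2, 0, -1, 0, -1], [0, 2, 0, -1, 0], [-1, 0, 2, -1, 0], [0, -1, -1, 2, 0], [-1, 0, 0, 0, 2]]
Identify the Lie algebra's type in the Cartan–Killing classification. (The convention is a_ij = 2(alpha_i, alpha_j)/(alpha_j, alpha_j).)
A5

The matrix has rank 5 with 2's on the diagonal. Reading the off-diagonal entries as Dynkin edges (a single edge where a_ij = a_ji = -1; a double or triple edge where a_ij * a_ji = 2 or 3), the diagram is a chain of 5 nodes with single edges (A_5). One simple-root ordering that puts it in standard form is (alpha_5, alpha_1, alpha_3, alpha_4, alpha_2). So the algebra is type A_5, i.e. sl(6).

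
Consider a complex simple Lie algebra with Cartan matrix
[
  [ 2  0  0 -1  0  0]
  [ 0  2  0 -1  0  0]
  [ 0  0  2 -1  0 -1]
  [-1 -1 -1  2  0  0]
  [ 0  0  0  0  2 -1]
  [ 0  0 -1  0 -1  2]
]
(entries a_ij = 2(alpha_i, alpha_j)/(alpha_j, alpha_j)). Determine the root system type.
D_6 (so(12))

The matrix has rank 6 with 2's on the diagonal. Reading the off-diagonal entries as Dynkin edges (a single edge where a_ij = a_ji = -1; a double or triple edge where a_ij * a_ji = 2 or 3), the diagram is a chain of 4 nodes with a fork of two nodes at one end (D_6). One simple-root ordering that puts it in standard form is (alpha_5, alpha_6, alpha_3, alpha_4, alpha_1, alpha_2). So the algebra is type D_6, i.e. so(12).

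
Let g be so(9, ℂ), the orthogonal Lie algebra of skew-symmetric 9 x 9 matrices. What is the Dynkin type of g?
B4

This is so(9) with 9 odd, which has dimension 9(9-1)/2 = 36 and rank (9-1)/2 = 4. In the classification of classical Lie algebras, the orthogonal algebra so(2n+1) in an odd number of variables has type B_n; here n = 4, so the Dynkin diagram is a chain of 4 nodes with a double edge at one end; the terminal node there is the unique short simple root (B_4). Hence the type is B_4.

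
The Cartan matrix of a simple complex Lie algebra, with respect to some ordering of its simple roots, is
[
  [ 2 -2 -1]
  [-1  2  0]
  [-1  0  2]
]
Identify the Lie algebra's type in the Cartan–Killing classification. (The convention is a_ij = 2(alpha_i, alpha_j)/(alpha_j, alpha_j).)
B_3 (so(7))

The matrix has rank 3 with 2's on the diagonal. Reading the off-diagonal entries as Dynkin edges (a single edge where a_ij = a_ji = -1; a double or triple edge where a_ij * a_ji = 2 or 3), the diagram is a chain of 3 nodes with a double edge at one end; the terminal node there is the unique short simple root (B_3). One simple-root ordering that puts it in standard form is (alpha_3, alpha_1, alpha_2). So the algebra is type B_3, i.e. so(7).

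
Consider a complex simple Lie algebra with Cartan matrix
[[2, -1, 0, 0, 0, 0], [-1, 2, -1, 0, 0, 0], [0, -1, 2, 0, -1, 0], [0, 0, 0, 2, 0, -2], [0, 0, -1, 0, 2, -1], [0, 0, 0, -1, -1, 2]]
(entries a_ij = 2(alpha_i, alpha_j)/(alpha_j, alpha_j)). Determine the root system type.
type C_6

The matrix has rank 6 with 2's on the diagonal. Reading the off-diagonal entries as Dynkin edges (a single edge where a_ij = a_ji = -1; a double or triple edge where a_ij * a_ji = 2 or 3), the diagram is a chain of 6 nodes with a double edge at one end; the terminal node there is the unique long simple root (C_6). One simple-root ordering that puts it in standard form is (alpha_1, alpha_2, alpha_3, alpha_5, alpha_6, alpha_4). So the algebra is type C_6, i.e. sp(12).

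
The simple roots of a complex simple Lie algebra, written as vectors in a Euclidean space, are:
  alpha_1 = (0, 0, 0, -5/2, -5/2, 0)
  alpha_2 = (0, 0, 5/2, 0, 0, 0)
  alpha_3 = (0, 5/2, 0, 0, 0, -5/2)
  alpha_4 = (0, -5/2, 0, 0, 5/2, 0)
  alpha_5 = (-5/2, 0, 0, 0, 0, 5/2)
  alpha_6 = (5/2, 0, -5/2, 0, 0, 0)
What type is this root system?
Compute the Cartan integers a_ij = 2(alpha_i, alpha_j)/(alpha_j, alpha_j); the resulting 6x6 Cartan matrix is
[[2, 0, 0, -1, 0, 0], [0, 2, 0, 0, 0, -1], [0, 0, 2, -1, -1, 0], [-1, 0, -1, 2, 0, 0], [0, 0, -1, 0, 2, -1], [0, -2, 0, 0, -1, 2]].
The roots have two lengths (squared-length ratio 2:1); the short ones are alpha_{2}. The associated Dynkin diagram is a chain of 6 nodes with a double edge at one end; the terminal node there is the unique short simple root (B_6), so the type is B_6 (the algebra so(13)).

B6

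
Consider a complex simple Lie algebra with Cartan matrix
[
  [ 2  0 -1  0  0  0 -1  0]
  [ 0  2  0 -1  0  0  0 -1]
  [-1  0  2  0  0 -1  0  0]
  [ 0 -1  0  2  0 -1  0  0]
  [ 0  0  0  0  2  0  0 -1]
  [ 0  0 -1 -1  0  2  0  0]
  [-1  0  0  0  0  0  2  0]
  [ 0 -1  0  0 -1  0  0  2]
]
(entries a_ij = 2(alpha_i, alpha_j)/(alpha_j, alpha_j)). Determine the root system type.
The matrix has rank 8 with 2's on the diagonal. Reading the off-diagonal entries as Dynkin edges (a single edge where a_ij = a_ji = -1; a double or triple edge where a_ij * a_ji = 2 or 3), the diagram is a chain of 8 nodes with single edges (A_8). One simple-root ordering that puts it in standard form is (alpha_5, alpha_8, alpha_2, alpha_4, alpha_6, alpha_3, alpha_1, alpha_7). So the algebra is type A_8, i.e. sl(9).

A8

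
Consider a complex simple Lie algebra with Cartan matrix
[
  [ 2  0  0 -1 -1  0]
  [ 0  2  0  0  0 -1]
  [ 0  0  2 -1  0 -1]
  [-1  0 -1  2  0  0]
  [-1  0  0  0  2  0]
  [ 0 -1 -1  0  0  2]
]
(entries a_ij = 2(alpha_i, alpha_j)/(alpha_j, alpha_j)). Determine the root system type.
The matrix has rank 6 with 2's on the diagonal. Reading the off-diagonal entries as Dynkin edges (a single edge where a_ij = a_ji = -1; a double or triple edge where a_ij * a_ji = 2 or 3), the diagram is a chain of 6 nodes with single edges (A_6). One simple-root ordering that puts it in standard form is (alpha_2, alpha_6, alpha_3, alpha_4, alpha_1, alpha_5). So the algebra is type A_6, i.e. sl(7).

A_6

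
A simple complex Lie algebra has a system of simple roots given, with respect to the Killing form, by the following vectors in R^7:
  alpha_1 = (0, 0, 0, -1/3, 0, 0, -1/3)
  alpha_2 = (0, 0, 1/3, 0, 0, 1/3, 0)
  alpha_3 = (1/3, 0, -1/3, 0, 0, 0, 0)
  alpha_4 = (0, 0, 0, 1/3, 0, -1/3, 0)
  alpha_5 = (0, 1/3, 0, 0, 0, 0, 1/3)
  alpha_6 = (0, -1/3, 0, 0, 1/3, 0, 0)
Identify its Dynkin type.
type A_6

Compute the Cartan integers a_ij = 2(alpha_i, alpha_j)/(alpha_j, alpha_j); the resulting 6x6 Cartan matrix is
[[2, 0, 0, -1, -1, 0], [0, 2, -1, -1, 0, 0], [0, -1, 2, 0, 0, 0], [-1, -1, 0, 2, 0, 0], [-1, 0, 0, 0, 2, -1], [0, 0, 0, 0, -1, 2]].
All simple roots have the same length, so the diagram is simply laced. The associated Dynkin diagram is a chain of 6 nodes with single edges (A_6), so the type is A_6 (the algebra sl(7)).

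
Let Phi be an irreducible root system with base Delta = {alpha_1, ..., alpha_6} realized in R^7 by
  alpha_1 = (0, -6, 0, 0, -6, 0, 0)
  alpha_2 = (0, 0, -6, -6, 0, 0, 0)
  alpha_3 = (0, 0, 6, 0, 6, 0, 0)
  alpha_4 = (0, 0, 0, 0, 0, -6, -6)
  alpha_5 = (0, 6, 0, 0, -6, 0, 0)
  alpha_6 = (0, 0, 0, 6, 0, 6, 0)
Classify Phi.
Compute the Cartan integers a_ij = 2(alpha_i, alpha_j)/(alpha_j, alpha_j); the resulting 6x6 Cartan matrix is
[[2, 0, -1, 0, 0, 0], [0, 2, -1, 0, 0, -1], [-1, -1, 2, 0, -1, 0], [0, 0, 0, 2, 0, -1], [0, 0, -1, 0, 2, 0], [0, -1, 0, -1, 0, 2]].
All simple roots have the same length, so the diagram is simply laced. The associated Dynkin diagram is a chain of 4 nodes with a fork of two nodes at one end (D_6), so the type is D_6 (the algebra so(12)).

D6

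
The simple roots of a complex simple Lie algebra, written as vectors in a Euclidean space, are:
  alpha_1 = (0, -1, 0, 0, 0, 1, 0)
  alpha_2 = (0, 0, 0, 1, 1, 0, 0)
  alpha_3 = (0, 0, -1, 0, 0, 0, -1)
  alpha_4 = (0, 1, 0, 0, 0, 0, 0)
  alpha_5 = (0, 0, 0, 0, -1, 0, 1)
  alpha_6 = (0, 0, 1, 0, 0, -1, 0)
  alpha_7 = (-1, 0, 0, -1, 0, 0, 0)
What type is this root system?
B_7 (so(15))

Compute the Cartan integers a_ij = 2(alpha_i, alpha_j)/(alpha_j, alpha_j); the resulting 7x7 Cartan matrix is
[[2, 0, 0, -2, 0, -1, 0], [0, 2, 0, 0, -1, 0, -1], [0, 0, 2, 0, -1, -1, 0], [-1, 0, 0, 2, 0, 0, 0], [0, -1, -1, 0, 2, 0, 0], [-1, 0, -1, 0, 0, 2, 0], [0, -1, 0, 0, 0, 0, 2]].
The roots have two lengths (squared-length ratio 2:1); the short ones are alpha_{4}. The associated Dynkin diagram is a chain of 7 nodes with a double edge at one end; the terminal node there is the unique short simple root (B_7), so the type is B_7 (the algebra so(15)).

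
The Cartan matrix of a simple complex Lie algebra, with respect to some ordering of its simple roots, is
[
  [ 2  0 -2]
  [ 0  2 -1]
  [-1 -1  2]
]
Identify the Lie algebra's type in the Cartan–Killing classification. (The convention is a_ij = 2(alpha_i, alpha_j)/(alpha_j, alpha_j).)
The matrix has rank 3 with 2's on the diagonal. Reading the off-diagonal entries as Dynkin edges (a single edge where a_ij = a_ji = -1; a double or triple edge where a_ij * a_ji = 2 or 3), the diagram is a chain of 3 nodes with a double edge at one end; the terminal node there is the unique long simple root (C_3). One simple-root ordering that puts it in standard form is (alpha_2, alpha_3, alpha_1). So the algebra is type C_3, i.e. sp(6).

C_3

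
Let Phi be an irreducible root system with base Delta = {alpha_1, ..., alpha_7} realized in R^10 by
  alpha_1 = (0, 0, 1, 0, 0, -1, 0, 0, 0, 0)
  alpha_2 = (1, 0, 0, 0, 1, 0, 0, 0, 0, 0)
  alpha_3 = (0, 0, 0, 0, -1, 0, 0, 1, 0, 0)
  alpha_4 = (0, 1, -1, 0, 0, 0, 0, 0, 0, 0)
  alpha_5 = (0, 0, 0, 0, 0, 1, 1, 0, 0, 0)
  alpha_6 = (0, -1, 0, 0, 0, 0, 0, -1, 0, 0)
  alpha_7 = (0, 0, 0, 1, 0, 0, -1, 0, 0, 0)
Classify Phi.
A_7

Compute the Cartan integers a_ij = 2(alpha_i, alpha_j)/(alpha_j, alpha_j); the resulting 7x7 Cartan matrix is
[[2, 0, 0, -1, -1, 0, 0], [0, 2, -1, 0, 0, 0, 0], [0, -1, 2, 0, 0, -1, 0], [-1, 0, 0, 2, 0, -1, 0], [-1, 0, 0, 0, 2, 0, -1], [0, 0, -1, -1, 0, 2, 0], [0, 0, 0, 0, -1, 0, 2]].
All simple roots have the same length, so the diagram is simply laced. The associated Dynkin diagram is a chain of 7 nodes with single edges (A_7), so the type is A_7 (the algebra sl(8)).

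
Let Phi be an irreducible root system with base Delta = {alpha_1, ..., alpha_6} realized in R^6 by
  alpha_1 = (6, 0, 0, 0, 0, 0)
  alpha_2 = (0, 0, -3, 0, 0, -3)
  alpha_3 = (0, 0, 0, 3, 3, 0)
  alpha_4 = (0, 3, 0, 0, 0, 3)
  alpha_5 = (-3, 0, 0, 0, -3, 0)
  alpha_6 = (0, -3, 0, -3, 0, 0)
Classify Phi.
Compute the Cartan integers a_ij = 2(alpha_i, alpha_j)/(alpha_j, alpha_j); the resulting 6x6 Cartan matrix is
[[2, 0, 0, 0, -2, 0], [0, 2, 0, -1, 0, 0], [0, 0, 2, 0, -1, -1], [0, -1, 0, 2, 0, -1], [-1, 0, -1, 0, 2, 0], [0, 0, -1, -1, 0, 2]].
The roots have two lengths (squared-length ratio 2:1); the short ones are alpha_{2,3,4,5,6}. The associated Dynkin diagram is a chain of 6 nodes with a double edge at one end; the terminal node there is the unique long simple root (C_6), so the type is C_6 (the algebra sp(12)).

type C_6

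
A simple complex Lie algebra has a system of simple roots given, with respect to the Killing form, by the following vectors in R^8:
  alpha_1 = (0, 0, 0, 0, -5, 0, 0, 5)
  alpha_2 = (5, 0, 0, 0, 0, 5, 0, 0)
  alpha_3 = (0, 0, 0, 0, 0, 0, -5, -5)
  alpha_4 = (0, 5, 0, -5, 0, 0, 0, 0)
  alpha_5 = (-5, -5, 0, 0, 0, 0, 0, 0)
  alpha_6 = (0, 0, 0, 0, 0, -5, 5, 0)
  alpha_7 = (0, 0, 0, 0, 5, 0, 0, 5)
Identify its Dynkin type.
D_7

Compute the Cartan integers a_ij = 2(alpha_i, alpha_j)/(alpha_j, alpha_j); the resulting 7x7 Cartan matrix is
[[2, 0, -1, 0, 0, 0, 0], [0, 2, 0, 0, -1, -1, 0], [-1, 0, 2, 0, 0, -1, -1], [0, 0, 0, 2, -1, 0, 0], [0, -1, 0, -1, 2, 0, 0], [0, -1, -1, 0, 0, 2, 0], [0, 0, -1, 0, 0, 0, 2]].
All simple roots have the same length, so the diagram is simply laced. The associated Dynkin diagram is a chain of 5 nodes with a fork of two nodes at one end (D_7), so the type is D_7 (the algebra so(14)).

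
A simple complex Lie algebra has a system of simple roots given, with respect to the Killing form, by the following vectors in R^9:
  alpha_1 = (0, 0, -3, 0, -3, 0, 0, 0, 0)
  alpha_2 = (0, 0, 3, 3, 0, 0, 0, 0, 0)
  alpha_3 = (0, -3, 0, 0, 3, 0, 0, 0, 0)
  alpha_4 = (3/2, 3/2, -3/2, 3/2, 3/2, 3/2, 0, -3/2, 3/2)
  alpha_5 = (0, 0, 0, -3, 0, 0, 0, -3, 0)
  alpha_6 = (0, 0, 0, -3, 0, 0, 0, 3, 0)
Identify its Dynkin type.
Compute the Cartan integers a_ij = 2(alpha_i, alpha_j)/(alpha_j, alpha_j); the resulting 6x6 Cartan matrix is
[[2, -1, -1, 0, 0, 0], [-1, 2, 0, 0, -1, -1], [-1, 0, 2, 0, 0, 0], [0, 0, 0, 2, 0, -1], [0, -1, 0, 0, 2, 0], [0, -1, 0, -1, 0, 2]].
All simple roots have the same length, so the diagram is simply laced. The associated Dynkin diagram is a chain of 5 nodes with one extra node attached to the third node from one end (E_6), so the type is E_6.

E_6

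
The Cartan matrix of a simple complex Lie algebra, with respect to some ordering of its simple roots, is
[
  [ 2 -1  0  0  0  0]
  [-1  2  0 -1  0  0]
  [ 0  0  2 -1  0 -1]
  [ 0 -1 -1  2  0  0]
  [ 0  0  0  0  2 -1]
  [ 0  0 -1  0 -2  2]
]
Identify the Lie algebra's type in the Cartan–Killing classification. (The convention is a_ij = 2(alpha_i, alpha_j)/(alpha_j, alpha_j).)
The matrix has rank 6 with 2's on the diagonal. Reading the off-diagonal entries as Dynkin edges (a single edge where a_ij = a_ji = -1; a double or triple edge where a_ij * a_ji = 2 or 3), the diagram is a chain of 6 nodes with a double edge at one end; the terminal node there is the unique short simple root (B_6). One simple-root ordering that puts it in standard form is (alpha_1, alpha_2, alpha_4, alpha_3, alpha_6, alpha_5). So the algebra is type B_6, i.e. so(13).

type B_6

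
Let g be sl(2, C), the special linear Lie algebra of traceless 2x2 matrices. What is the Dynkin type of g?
This is sl(2), which has dimension 2^2 - 1 = 3 and rank 2 - 1 = 1 (a Cartan subalgebra is the diagonal traceless matrices). In the classification of classical Lie algebras, the special linear algebra sl(n+1) has type A_n; here n = 1, so the Dynkin diagram is a chain of 1 nodes with single edges (A_1). Hence the type is A_1.

type A_1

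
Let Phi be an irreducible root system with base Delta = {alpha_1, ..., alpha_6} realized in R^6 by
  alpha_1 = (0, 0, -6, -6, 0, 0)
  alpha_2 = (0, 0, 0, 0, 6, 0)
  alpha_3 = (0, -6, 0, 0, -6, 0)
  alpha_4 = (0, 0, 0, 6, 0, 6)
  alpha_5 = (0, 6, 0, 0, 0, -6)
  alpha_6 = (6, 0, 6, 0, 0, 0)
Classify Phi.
Compute the Cartan integers a_ij = 2(alpha_i, alpha_j)/(alpha_j, alpha_j); the resulting 6x6 Cartan matrix is
[[2, 0, 0, -1, 0, -1], [0, 2, -1, 0, 0, 0], [0, -2, 2, 0, -1, 0], [-1, 0, 0, 2, -1, 0], [0, 0, -1, -1, 2, 0], [-1, 0, 0, 0, 0, 2]].
The roots have two lengths (squared-length ratio 2:1); the short ones are alpha_{2}. The associated Dynkin diagram is a chain of 6 nodes with a double edge at one end; the terminal node there is the unique short simple root (B_6), so the type is B_6 (the algebra so(13)).

B_6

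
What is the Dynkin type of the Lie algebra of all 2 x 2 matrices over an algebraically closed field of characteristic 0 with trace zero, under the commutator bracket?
A_1 (sl(2))

This is sl(2), which has dimension 2^2 - 1 = 3 and rank 2 - 1 = 1 (a Cartan subalgebra is the diagonal traceless matrices). In the classification of classical Lie algebras, the special linear algebra sl(n+1) has type A_n; here n = 1, so the Dynkin diagram is a chain of 1 nodes with single edges (A_1). Hence the type is A_1.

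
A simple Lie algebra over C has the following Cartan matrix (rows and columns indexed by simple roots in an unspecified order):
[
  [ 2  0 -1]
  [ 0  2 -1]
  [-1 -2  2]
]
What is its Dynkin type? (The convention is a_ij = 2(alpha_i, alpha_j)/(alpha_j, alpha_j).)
type B_3

The matrix has rank 3 with 2's on the diagonal. Reading the off-diagonal entries as Dynkin edges (a single edge where a_ij = a_ji = -1; a double or triple edge where a_ij * a_ji = 2 or 3), the diagram is a chain of 3 nodes with a double edge at one end; the terminal node there is the unique short simple root (B_3). One simple-root ordering that puts it in standard form is (alpha_1, alpha_3, alpha_2). So the algebra is type B_3, i.e. so(7).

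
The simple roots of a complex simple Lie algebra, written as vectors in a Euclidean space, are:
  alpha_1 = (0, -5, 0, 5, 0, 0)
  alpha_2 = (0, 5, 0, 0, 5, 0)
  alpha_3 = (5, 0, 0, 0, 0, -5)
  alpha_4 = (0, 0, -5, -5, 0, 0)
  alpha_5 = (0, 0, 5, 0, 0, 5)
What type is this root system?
A_5 (sl(6))

Compute the Cartan integers a_ij = 2(alpha_i, alpha_j)/(alpha_j, alpha_j); the resulting 5x5 Cartan matrix is
[[2, -1, 0, -1, 0], [-1, 2, 0, 0, 0], [0, 0, 2, 0, -1], [-1, 0, 0, 2, -1], [0, 0, -1, -1, 2]].
All simple roots have the same length, so the diagram is simply laced. The associated Dynkin diagram is a chain of 5 nodes with single edges (A_5), so the type is A_5 (the algebra sl(6)).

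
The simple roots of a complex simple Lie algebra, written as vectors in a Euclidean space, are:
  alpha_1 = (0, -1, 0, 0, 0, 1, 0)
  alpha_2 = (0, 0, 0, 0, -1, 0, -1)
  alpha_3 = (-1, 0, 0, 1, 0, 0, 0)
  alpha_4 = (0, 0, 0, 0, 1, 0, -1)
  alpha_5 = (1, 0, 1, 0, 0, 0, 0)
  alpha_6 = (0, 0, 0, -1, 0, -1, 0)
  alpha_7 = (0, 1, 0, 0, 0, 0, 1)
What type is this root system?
Compute the Cartan integers a_ij = 2(alpha_i, alpha_j)/(alpha_j, alpha_j); the resulting 7x7 Cartan matrix is
[[2, 0, 0, 0, 0, -1, -1], [0, 2, 0, 0, 0, 0, -1], [0, 0, 2, 0, -1, -1, 0], [0, 0, 0, 2, 0, 0, -1], [0, 0, -1, 0, 2, 0, 0], [-1, 0, -1, 0, 0, 2, 0], [-1, -1, 0, -1, 0, 0, 2]].
All simple roots have the same length, so the diagram is simply laced. The associated Dynkin diagram is a chain of 5 nodes with a fork of two nodes at one end (D_7), so the type is D_7 (the algebra so(14)).

D_7 (so(14))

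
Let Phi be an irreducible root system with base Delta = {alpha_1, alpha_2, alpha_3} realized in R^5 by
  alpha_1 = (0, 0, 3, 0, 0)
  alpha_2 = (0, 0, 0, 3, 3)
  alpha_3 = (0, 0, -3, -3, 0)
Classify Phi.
type B_3

Compute the Cartan integers a_ij = 2(alpha_i, alpha_j)/(alpha_j, alpha_j); the resulting 3x3 Cartan matrix is
[[2, 0, -1], [0, 2, -1], [-2, -1, 2]].
The roots have two lengths (squared-length ratio 2:1); the short ones are alpha_{1}. The associated Dynkin diagram is a chain of 3 nodes with a double edge at one end; the terminal node there is the unique short simple root (B_3), so the type is B_3 (the algebra so(7)).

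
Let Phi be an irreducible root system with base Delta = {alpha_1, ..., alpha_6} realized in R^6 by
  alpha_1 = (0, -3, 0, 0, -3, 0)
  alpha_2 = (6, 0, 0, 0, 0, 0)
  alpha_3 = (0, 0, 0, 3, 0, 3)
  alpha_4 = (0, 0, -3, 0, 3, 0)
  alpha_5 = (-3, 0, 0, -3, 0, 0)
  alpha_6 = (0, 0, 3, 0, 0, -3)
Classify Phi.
Compute the Cartan integers a_ij = 2(alpha_i, alpha_j)/(alpha_j, alpha_j); the resulting 6x6 Cartan matrix is
[[2, 0, 0, -1, 0, 0], [0, 2, 0, 0, -2, 0], [0, 0, 2, 0, -1, -1], [-1, 0, 0, 2, 0, -1], [0, -1, -1, 0, 2, 0], [0, 0, -1, -1, 0, 2]].
The roots have two lengths (squared-length ratio 2:1); the short ones are alpha_{1,3,4,5,6}. The associated Dynkin diagram is a chain of 6 nodes with a double edge at one end; the terminal node there is the unique long simple root (C_6), so the type is C_6 (the algebra sp(12)).

C6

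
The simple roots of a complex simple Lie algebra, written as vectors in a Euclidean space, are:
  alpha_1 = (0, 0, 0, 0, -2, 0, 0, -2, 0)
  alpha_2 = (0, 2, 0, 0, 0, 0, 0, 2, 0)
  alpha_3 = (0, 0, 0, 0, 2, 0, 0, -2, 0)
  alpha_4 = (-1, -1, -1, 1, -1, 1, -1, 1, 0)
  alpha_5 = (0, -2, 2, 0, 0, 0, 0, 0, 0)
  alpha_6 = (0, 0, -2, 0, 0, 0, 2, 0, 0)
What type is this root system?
type E_6

Compute the Cartan integers a_ij = 2(alpha_i, alpha_j)/(alpha_j, alpha_j); the resulting 6x6 Cartan matrix is
[[2, -1, 0, 0, 0, 0], [-1, 2, -1, 0, -1, 0], [0, -1, 2, -1, 0, 0], [0, 0, -1, 2, 0, 0], [0, -1, 0, 0, 2, -1], [0, 0, 0, 0, -1, 2]].
All simple roots have the same length, so the diagram is simply laced. The associated Dynkin diagram is a chain of 5 nodes with one extra node attached to the third node from one end (E_6), so the type is E_6.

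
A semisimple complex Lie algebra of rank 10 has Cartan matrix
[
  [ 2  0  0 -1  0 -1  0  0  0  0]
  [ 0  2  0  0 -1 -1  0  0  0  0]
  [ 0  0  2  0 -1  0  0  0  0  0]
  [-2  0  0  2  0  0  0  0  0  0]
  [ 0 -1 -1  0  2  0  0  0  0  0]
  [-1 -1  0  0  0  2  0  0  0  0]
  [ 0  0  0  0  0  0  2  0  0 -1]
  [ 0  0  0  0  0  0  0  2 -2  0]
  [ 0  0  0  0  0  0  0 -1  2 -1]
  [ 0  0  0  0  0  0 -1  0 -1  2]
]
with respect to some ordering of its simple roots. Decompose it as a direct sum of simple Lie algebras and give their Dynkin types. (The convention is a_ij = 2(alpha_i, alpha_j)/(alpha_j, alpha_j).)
The diagram associated to this matrix has two connected components: the simple roots {alpha_7, alpha_8, alpha_9, alpha_10} form a chain of 4 nodes with a double edge at one end; the terminal node there is the unique long simple root (C_4), and {alpha_1, alpha_2, alpha_3, alpha_4, alpha_5, alpha_6} form a chain of 6 nodes with a double edge at one end; the terminal node there is the unique long simple root (C_6). A semisimple Lie algebra decomposes uniquely as the direct sum of simple ideals, one per connected component of its Dynkin diagram, so g ≅ C_4 ⊕ C_6 (dimension 36 + 78 = 114).

C_4 (sp(8)) + C_6 (sp(12))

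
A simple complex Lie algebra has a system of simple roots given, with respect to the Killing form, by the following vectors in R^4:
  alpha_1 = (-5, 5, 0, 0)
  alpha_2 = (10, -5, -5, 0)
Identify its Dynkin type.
Compute the Cartan integers a_ij = 2(alpha_i, alpha_j)/(alpha_j, alpha_j); the resulting 2x2 Cartan matrix is
[[2, -1], [-3, 2]].
The roots have two lengths (squared-length ratio 3:1); the short ones are alpha_{1}. The associated Dynkin diagram is two nodes joined by a triple edge (G_2), so the type is G_2.

G_2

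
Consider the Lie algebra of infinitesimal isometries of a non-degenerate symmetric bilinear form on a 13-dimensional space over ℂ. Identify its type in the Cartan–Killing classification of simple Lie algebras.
This is so(13) with 13 odd, which has dimension 13(13-1)/2 = 78 and rank (13-1)/2 = 6. In the classification of classical Lie algebras, the orthogonal algebra so(2n+1) in an odd number of variables has type B_n; here n = 6, so the Dynkin diagram is a chain of 6 nodes with a double edge at one end; the terminal node there is the unique short simple root (B_6). Hence the type is B_6.

B6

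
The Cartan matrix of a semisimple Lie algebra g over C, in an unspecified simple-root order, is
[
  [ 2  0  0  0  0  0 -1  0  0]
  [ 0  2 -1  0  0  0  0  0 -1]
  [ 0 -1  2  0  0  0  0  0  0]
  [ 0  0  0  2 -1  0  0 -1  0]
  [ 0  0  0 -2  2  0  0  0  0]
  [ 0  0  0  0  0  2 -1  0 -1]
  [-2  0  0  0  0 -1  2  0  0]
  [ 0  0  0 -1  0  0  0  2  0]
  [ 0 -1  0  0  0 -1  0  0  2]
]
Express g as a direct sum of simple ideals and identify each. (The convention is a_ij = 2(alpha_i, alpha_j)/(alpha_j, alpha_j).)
type B_6 + type C_3

The diagram associated to this matrix has two connected components: the simple roots {alpha_1, alpha_2, alpha_3, alpha_6, alpha_7, alpha_9} form a chain of 6 nodes with a double edge at one end; the terminal node there is the unique short simple root (B_6), and {alpha_4, alpha_5, alpha_8} form a chain of 3 nodes with a double edge at one end; the terminal node there is the unique long simple root (C_3). A semisimple Lie algebra decomposes uniquely as the direct sum of simple ideals, one per connected component of its Dynkin diagram, so g ≅ B_6 ⊕ C_3 (dimension 78 + 21 = 99).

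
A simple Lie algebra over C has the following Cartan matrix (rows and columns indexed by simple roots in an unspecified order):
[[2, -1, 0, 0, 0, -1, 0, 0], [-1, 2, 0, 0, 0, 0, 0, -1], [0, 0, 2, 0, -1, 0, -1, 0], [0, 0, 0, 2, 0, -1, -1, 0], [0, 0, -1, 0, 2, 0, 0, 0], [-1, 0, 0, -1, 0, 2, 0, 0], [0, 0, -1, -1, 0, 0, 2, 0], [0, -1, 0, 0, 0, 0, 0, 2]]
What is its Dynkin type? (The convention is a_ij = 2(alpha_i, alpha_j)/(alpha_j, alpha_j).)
A_8

The matrix has rank 8 with 2's on the diagonal. Reading the off-diagonal entries as Dynkin edges (a single edge where a_ij = a_ji = -1; a double or triple edge where a_ij * a_ji = 2 or 3), the diagram is a chain of 8 nodes with single edges (A_8). One simple-root ordering that puts it in standard form is (alpha_8, alpha_2, alpha_1, alpha_6, alpha_4, alpha_7, alpha_3, alpha_5). So the algebra is type A_8, i.e. sl(9).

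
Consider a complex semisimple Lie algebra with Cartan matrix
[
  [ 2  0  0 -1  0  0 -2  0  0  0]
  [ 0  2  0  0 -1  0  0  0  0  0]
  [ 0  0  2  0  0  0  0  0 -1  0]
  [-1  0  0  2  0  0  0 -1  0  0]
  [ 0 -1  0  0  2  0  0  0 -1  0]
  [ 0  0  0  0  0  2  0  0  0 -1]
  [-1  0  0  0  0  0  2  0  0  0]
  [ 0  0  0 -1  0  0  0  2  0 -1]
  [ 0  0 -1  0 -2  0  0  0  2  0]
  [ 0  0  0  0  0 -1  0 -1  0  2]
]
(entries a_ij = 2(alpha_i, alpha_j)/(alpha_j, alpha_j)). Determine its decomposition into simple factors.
The diagram associated to this matrix has two connected components: the simple roots {alpha_1, alpha_4, alpha_6, alpha_7, alpha_8, alpha_10} form a chain of 6 nodes with a double edge at one end; the terminal node there is the unique short simple root (B_6), and {alpha_2, alpha_3, alpha_5, alpha_9} form a chain of 4 nodes with a double edge between the middle two (F_4). A semisimple Lie algebra decomposes uniquely as the direct sum of simple ideals, one per connected component of its Dynkin diagram, so g ≅ B_6 ⊕ F_4 (dimension 78 + 52 = 130).

B6 + F4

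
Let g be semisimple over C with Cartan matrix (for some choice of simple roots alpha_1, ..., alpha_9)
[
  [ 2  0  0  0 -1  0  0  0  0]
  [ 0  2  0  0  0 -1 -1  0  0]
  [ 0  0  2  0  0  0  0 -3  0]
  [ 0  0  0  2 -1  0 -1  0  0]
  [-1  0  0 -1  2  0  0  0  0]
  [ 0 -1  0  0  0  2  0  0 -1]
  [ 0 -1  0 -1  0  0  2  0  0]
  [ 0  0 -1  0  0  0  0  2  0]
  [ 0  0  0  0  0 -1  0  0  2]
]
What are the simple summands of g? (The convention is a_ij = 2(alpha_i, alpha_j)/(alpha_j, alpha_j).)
The diagram associated to this matrix has two connected components: the simple roots {alpha_1, alpha_2, alpha_4, alpha_5, alpha_6, alpha_7, alpha_9} form a chain of 7 nodes with single edges (A_7), and {alpha_3, alpha_8} form two nodes joined by a triple edge (G_2). A semisimple Lie algebra decomposes uniquely as the direct sum of simple ideals, one per connected component of its Dynkin diagram, so g ≅ A_7 ⊕ G_2 (dimension 63 + 14 = 77).

A_7 (sl(8)) ⊕ G_2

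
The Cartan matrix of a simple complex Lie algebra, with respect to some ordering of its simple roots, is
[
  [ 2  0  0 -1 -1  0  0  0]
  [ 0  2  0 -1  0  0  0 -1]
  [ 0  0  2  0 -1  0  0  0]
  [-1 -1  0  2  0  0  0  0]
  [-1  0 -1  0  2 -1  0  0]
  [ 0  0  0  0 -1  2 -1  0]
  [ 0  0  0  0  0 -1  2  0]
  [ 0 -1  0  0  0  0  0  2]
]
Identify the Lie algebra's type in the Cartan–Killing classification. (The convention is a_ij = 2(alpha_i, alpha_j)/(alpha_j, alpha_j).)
E_8

The matrix has rank 8 with 2's on the diagonal. Reading the off-diagonal entries as Dynkin edges (a single edge where a_ij = a_ji = -1; a double or triple edge where a_ij * a_ji = 2 or 3), the diagram is a chain of 7 nodes with one extra node attached to the third node from one end (E_8). One simple-root ordering that puts it in standard form is (alpha_7, alpha_3, alpha_6, alpha_5, alpha_1, alpha_4, alpha_2, alpha_8). So the algebra is type E_8.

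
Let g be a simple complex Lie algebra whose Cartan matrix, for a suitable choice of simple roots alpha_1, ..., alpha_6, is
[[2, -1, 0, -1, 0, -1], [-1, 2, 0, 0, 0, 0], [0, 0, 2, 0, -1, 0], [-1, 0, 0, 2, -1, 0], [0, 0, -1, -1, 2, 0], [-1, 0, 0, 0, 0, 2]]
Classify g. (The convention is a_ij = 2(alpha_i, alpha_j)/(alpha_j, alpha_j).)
D_6

The matrix has rank 6 with 2's on the diagonal. Reading the off-diagonal entries as Dynkin edges (a single edge where a_ij = a_ji = -1; a double or triple edge where a_ij * a_ji = 2 or 3), the diagram is a chain of 4 nodes with a fork of two nodes at one end (D_6). One simple-root ordering that puts it in standard form is (alpha_3, alpha_5, alpha_4, alpha_1, alpha_2, alpha_6). So the algebra is type D_6, i.e. so(12).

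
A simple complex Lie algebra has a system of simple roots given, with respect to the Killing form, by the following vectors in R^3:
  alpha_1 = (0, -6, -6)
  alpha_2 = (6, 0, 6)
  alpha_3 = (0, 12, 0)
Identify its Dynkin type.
C3

Compute the Cartan integers a_ij = 2(alpha_i, alpha_j)/(alpha_j, alpha_j); the resulting 3x3 Cartan matrix is
[[2, -1, -1], [-1, 2, 0], [-2, 0, 2]].
The roots have two lengths (squared-length ratio 2:1); the short ones are alpha_{1,2}. The associated Dynkin diagram is a chain of 3 nodes with a double edge at one end; the terminal node there is the unique long simple root (C_3), so the type is C_3 (the algebra sp(6)).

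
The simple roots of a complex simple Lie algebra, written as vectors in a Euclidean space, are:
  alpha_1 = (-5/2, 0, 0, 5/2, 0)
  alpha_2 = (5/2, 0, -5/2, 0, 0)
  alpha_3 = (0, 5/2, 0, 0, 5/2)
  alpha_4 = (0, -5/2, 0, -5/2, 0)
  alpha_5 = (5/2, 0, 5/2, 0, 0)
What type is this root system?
D_5 (so(10))

Compute the Cartan integers a_ij = 2(alpha_i, alpha_j)/(alpha_j, alpha_j); the resulting 5x5 Cartan matrix is
[[2, -1, 0, -1, -1], [-1, 2, 0, 0, 0], [0, 0, 2, -1, 0], [-1, 0, -1, 2, 0], [-1, 0, 0, 0, 2]].
All simple roots have the same length, so the diagram is simply laced. The associated Dynkin diagram is a chain of 3 nodes with a fork of two nodes at one end (D_5), so the type is D_5 (the algebra so(10)).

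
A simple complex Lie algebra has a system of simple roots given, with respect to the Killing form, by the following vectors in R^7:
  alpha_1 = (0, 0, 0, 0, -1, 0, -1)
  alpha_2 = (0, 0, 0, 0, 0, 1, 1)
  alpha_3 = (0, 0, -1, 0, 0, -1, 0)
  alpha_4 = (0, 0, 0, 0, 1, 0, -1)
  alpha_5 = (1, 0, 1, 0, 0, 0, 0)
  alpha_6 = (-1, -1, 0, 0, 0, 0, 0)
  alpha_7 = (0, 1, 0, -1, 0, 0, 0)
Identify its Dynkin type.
D_7

Compute the Cartan integers a_ij = 2(alpha_i, alpha_j)/(alpha_j, alpha_j); the resulting 7x7 Cartan matrix is
[[2, -1, 0, 0, 0, 0, 0], [-1, 2, -1, -1, 0, 0, 0], [0, -1, 2, 0, -1, 0, 0], [0, -1, 0, 2, 0, 0, 0], [0, 0, -1, 0, 2, -1, 0], [0, 0, 0, 0, -1, 2, -1], [0, 0, 0, 0, 0, -1, 2]].
All simple roots have the same length, so the diagram is simply laced. The associated Dynkin diagram is a chain of 5 nodes with a fork of two nodes at one end (D_7), so the type is D_7 (the algebra so(14)).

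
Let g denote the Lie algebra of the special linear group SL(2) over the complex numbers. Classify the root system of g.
A1

This is sl(2), which has dimension 2^2 - 1 = 3 and rank 2 - 1 = 1 (a Cartan subalgebra is the diagonal traceless matrices). In the classification of classical Lie algebras, the special linear algebra sl(n+1) has type A_n; here n = 1, so the Dynkin diagram is a chain of 1 nodes with single edges (A_1). Hence the type is A_1.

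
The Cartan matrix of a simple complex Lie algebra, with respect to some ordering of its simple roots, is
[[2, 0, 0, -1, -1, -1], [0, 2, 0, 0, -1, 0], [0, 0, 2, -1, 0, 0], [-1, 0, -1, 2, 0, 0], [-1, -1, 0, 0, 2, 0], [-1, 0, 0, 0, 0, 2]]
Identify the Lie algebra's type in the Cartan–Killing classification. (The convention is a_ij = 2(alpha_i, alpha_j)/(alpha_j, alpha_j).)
The matrix has rank 6 with 2's on the diagonal. Reading the off-diagonal entries as Dynkin edges (a single edge where a_ij = a_ji = -1; a double or triple edge where a_ij * a_ji = 2 or 3), the diagram is a chain of 5 nodes with one extra node attached to the third node from one end (E_6). One simple-root ordering that puts it in standard form is (alpha_2, alpha_6, alpha_5, alpha_1, alpha_4, alpha_3). So the algebra is type E_6.

type E_6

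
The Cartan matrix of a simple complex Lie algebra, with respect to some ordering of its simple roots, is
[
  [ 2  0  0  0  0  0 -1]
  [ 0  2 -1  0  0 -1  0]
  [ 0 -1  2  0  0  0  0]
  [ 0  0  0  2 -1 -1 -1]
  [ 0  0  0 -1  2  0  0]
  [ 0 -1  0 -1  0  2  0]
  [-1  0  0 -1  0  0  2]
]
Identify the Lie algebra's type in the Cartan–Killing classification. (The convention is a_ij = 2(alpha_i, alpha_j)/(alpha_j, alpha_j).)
E7

The matrix has rank 7 with 2's on the diagonal. Reading the off-diagonal entries as Dynkin edges (a single edge where a_ij = a_ji = -1; a double or triple edge where a_ij * a_ji = 2 or 3), the diagram is a chain of 6 nodes with one extra node attached to the third node from one end (E_7). One simple-root ordering that puts it in standard form is (alpha_1, alpha_5, alpha_7, alpha_4, alpha_6, alpha_2, alpha_3). So the algebra is type E_7.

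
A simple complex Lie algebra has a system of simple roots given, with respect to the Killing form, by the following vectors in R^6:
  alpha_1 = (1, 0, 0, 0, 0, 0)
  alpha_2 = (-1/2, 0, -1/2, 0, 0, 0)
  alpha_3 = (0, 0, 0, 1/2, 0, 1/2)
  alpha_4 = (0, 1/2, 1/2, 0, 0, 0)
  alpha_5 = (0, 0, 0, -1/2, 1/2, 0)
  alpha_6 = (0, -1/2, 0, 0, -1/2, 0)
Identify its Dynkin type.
Compute the Cartan integers a_ij = 2(alpha_i, alpha_j)/(alpha_j, alpha_j); the resulting 6x6 Cartan matrix is
[[2, -2, 0, 0, 0, 0], [-1, 2, 0, -1, 0, 0], [0, 0, 2, 0, -1, 0], [0, -1, 0, 2, 0, -1], [0, 0, -1, 0, 2, -1], [0, 0, 0, -1, -1, 2]].
The roots have two lengths (squared-length ratio 2:1); the short ones are alpha_{2,3,4,5,6}. The associated Dynkin diagram is a chain of 6 nodes with a double edge at one end; the terminal node there is the unique long simple root (C_6), so the type is C_6 (the algebra sp(12)).

C_6 (sp(12))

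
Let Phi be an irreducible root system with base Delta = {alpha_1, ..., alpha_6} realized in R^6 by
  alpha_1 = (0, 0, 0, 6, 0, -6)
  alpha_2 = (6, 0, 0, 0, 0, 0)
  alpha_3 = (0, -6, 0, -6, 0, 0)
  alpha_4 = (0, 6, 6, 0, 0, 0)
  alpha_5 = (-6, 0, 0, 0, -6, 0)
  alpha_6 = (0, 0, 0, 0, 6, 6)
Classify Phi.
Compute the Cartan integers a_ij = 2(alpha_i, alpha_j)/(alpha_j, alpha_j); the resulting 6x6 Cartan matrix is
[[2, 0, -1, 0, 0, -1], [0, 2, 0, 0, -1, 0], [-1, 0, 2, -1, 0, 0], [0, 0, -1, 2, 0, 0], [0, -2, 0, 0, 2, -1], [-1, 0, 0, 0, -1, 2]].
The roots have two lengths (squared-length ratio 2:1); the short ones are alpha_{2}. The associated Dynkin diagram is a chain of 6 nodes with a double edge at one end; the terminal node there is the unique short simple root (B_6), so the type is B_6 (the algebra so(13)).

B_6 (so(13))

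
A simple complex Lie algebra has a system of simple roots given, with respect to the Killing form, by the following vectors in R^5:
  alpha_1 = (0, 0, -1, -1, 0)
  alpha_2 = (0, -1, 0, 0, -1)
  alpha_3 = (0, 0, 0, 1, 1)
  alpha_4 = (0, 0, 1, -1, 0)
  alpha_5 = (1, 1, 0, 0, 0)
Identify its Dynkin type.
Compute the Cartan integers a_ij = 2(alpha_i, alpha_j)/(alpha_j, alpha_j); the resulting 5x5 Cartan matrix is
[[2, 0, -1, 0, 0], [0, 2, -1, 0, -1], [-1, -1, 2, -1, 0], [0, 0, -1, 2, 0], [0, -1, 0, 0, 2]].
All simple roots have the same length, so the diagram is simply laced. The associated Dynkin diagram is a chain of 3 nodes with a fork of two nodes at one end (D_5), so the type is D_5 (the algebra so(10)).

type D_5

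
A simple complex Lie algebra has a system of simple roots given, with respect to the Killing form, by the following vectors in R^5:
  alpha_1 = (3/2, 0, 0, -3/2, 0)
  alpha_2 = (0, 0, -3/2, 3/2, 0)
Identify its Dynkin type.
A_2 (sl(3))

Compute the Cartan integers a_ij = 2(alpha_i, alpha_j)/(alpha_j, alpha_j); the resulting 2x2 Cartan matrix is
[[2, -1], [-1, 2]].
All simple roots have the same length, so the diagram is simply laced. The associated Dynkin diagram is a chain of 2 nodes with single edges (A_2), so the type is A_2 (the algebra sl(3)).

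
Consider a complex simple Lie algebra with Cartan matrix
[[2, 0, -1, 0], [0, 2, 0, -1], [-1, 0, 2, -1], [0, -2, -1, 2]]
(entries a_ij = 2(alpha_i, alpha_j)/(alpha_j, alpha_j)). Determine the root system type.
The matrix has rank 4 with 2's on the diagonal. Reading the off-diagonal entries as Dynkin edges (a single edge where a_ij = a_ji = -1; a double or triple edge where a_ij * a_ji = 2 or 3), the diagram is a chain of 4 nodes with a double edge at one end; the terminal node there is the unique short simple root (B_4). One simple-root ordering that puts it in standard form is (alpha_1, alpha_3, alpha_4, alpha_2). So the algebra is type B_4, i.e. so(9).

B_4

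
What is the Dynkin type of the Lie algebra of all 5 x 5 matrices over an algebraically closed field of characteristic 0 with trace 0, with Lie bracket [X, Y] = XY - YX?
type A_4

This is sl(5), which has dimension 5^2 - 1 = 24 and rank 5 - 1 = 4 (a Cartan subalgebra is the diagonal traceless matrices). In the classification of classical Lie algebras, the special linear algebra sl(n+1) has type A_n; here n = 4, so the Dynkin diagram is a chain of 4 nodes with single edges (A_4). Hence the type is A_4.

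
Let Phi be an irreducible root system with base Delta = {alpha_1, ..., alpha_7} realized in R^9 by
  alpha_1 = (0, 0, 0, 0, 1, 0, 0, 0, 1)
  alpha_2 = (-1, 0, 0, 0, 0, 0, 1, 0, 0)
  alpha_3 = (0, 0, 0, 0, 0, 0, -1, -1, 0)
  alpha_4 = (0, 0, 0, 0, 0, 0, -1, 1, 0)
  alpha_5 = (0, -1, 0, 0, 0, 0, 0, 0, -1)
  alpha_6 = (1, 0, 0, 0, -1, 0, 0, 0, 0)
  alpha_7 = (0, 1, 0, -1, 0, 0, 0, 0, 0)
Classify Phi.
D_7 (so(14))

Compute the Cartan integers a_ij = 2(alpha_i, alpha_j)/(alpha_j, alpha_j); the resulting 7x7 Cartan matrix is
[[2, 0, 0, 0, -1, -1, 0], [0, 2, -1, -1, 0, -1, 0], [0, -1, 2, 0, 0, 0, 0], [0, -1, 0, 2, 0, 0, 0], [-1, 0, 0, 0, 2, 0, -1], [-1, -1, 0, 0, 0, 2, 0], [0, 0, 0, 0, -1, 0, 2]].
All simple roots have the same length, so the diagram is simply laced. The associated Dynkin diagram is a chain of 5 nodes with a fork of two nodes at one end (D_7), so the type is D_7 (the algebra so(14)).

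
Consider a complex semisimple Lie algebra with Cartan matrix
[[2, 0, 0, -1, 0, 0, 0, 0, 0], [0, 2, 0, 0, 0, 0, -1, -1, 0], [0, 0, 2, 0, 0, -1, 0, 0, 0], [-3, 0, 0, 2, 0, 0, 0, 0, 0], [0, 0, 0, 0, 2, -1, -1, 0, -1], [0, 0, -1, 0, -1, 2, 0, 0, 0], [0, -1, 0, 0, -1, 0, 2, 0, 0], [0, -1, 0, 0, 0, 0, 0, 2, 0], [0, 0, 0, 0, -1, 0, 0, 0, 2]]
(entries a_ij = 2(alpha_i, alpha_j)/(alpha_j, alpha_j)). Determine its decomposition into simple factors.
The diagram associated to this matrix has two connected components: the simple roots {alpha_2, alpha_3, alpha_5, alpha_6, alpha_7, alpha_8, alpha_9} form a chain of 6 nodes with one extra node attached to the third node from one end (E_7), and {alpha_1, alpha_4} form two nodes joined by a triple edge (G_2). A semisimple Lie algebra decomposes uniquely as the direct sum of simple ideals, one per connected component of its Dynkin diagram, so g ≅ E_7 ⊕ G_2 (dimension 133 + 14 = 147).

E_7 + G_2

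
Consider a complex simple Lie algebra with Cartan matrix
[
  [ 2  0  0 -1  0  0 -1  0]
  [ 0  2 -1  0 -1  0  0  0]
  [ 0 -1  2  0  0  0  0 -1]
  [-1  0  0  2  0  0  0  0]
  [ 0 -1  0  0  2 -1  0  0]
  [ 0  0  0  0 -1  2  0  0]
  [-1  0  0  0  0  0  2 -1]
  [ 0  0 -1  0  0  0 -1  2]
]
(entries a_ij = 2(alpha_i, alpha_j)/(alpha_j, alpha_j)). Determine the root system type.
The matrix has rank 8 with 2's on the diagonal. Reading the off-diagonal entries as Dynkin edges (a single edge where a_ij = a_ji = -1; a double or triple edge where a_ij * a_ji = 2 or 3), the diagram is a chain of 8 nodes with single edges (A_8). One simple-root ordering that puts it in standard form is (alpha_6, alpha_5, alpha_2, alpha_3, alpha_8, alpha_7, alpha_1, alpha_4). So the algebra is type A_8, i.e. sl(9).

A_8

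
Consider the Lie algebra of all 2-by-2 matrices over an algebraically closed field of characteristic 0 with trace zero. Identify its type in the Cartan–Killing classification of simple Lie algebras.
A_1

This is sl(2), which has dimension 2^2 - 1 = 3 and rank 2 - 1 = 1 (a Cartan subalgebra is the diagonal traceless matrices). In the classification of classical Lie algebras, the special linear algebra sl(n+1) has type A_n; here n = 1, so the Dynkin diagram is a chain of 1 nodes with single edges (A_1). Hence the type is A_1.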